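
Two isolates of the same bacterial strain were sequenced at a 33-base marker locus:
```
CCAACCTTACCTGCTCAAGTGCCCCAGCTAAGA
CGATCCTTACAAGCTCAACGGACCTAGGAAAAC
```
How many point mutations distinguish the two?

Comparing position by position, 12 sites differ: 2 (C/G), 4 (A/T), 11 (C/A), 12 (T/A), 19 (G/C), 20 (T/G), 22 (C/A), 25 (C/T), 28 (C/G), 29 (T/A), 32 (G/A), 33 (A/C).

12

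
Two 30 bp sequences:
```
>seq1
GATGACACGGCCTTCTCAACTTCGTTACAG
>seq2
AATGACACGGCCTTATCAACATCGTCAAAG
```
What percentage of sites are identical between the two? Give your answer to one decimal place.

83.3%

5 positions differ (1, 15, 21, 26, 28), so 25 of 30 match: 25/30 = 83.33%.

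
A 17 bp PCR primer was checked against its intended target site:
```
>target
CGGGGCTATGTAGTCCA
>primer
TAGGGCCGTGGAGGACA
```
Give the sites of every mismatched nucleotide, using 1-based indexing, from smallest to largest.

1, 2, 7, 8, 11, 14, 15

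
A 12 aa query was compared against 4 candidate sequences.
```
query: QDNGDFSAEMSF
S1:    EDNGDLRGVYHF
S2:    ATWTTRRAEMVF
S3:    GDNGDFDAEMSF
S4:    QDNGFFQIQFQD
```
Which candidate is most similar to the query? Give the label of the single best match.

S3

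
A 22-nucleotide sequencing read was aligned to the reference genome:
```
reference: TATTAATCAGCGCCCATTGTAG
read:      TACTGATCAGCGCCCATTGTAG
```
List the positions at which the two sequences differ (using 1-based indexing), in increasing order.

Differences at position 3 (T→C), position 5 (A→G).

3, 5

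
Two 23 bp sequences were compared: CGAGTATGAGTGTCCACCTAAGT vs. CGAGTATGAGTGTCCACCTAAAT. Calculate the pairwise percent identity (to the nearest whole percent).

96%

Mismatch at position 22 (1-based): 1 of 23.
Identical positions: 22/23 = 95.65% → 96%.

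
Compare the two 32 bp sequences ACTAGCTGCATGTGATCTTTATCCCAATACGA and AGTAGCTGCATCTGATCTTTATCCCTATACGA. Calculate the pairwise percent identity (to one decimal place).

90.6%

3 positions differ (2, 12, 26), so 29 of 32 match: 29/32 = 90.62%.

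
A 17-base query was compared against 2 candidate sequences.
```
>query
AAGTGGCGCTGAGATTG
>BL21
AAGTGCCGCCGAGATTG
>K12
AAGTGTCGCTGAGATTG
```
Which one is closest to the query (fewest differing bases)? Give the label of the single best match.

K12

Hamming distances to query — BL21: 2; K12: 1.
Smallest is K12 with 1 mismatch.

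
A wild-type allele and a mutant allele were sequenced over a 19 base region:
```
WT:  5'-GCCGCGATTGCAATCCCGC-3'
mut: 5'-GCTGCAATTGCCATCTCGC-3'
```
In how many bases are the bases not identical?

4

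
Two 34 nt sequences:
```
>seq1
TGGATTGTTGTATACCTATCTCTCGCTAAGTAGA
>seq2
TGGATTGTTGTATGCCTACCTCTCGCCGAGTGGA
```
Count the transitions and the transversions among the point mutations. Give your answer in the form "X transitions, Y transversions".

5 transitions, 0 transversions

Transitions (purine↔purine or pyrimidine↔pyrimidine): 14 A→G, 19 T→C, 27 T→C, 28 A→G, 32 A→G.
Transversions (purine↔pyrimidine): none.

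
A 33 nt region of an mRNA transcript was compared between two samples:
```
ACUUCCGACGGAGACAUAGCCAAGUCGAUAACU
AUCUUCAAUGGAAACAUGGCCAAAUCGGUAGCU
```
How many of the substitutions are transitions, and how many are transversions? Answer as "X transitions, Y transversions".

10 transitions, 0 transversions

Mismatches (1-based):
position 2: C→U (pyrimidine→pyrimidine, transition)
position 3: U→C (pyrimidine→pyrimidine, transition)
position 5: C→U (pyrimidine→pyrimidine, transition)
position 7: G→A (purine→purine, transition)
position 9: C→U (pyrimidine→pyrimidine, transition)
position 13: G→A (purine→purine, transition)
position 18: A→G (purine→purine, transition)
position 24: G→A (purine→purine, transition)
position 28: A→G (purine→purine, transition)
position 31: A→G (purine→purine, transition)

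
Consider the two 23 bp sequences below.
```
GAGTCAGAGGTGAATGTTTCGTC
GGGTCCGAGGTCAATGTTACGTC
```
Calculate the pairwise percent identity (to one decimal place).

4 positions differ (2, 6, 12, 19), so 19 of 23 match: 19/23 = 82.61%.

82.6%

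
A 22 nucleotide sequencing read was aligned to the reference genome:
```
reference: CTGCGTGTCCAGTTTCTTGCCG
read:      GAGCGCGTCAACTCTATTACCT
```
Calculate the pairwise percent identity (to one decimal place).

Mismatches at positions 1, 2, 6, 10, 12, 14, 16, 19, 22 (1-based): 9 of 22.
Identical positions: 13/22 = 59.09% → 59.1%.

59.1%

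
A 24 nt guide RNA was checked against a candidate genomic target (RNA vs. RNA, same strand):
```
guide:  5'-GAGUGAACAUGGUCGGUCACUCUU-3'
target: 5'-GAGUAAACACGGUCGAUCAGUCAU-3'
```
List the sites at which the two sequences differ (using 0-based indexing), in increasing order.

Scanning 0-based: 4: G/A; 9: U/C; 15: G/A; 19: C/G; 22: U/A.

4, 9, 15, 19, 22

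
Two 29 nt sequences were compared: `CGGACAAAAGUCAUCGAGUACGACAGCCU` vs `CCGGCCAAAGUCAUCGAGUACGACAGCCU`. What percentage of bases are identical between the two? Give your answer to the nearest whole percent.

3 positions differ (2, 4, 6), so 26 of 29 match: 26/29 = 89.66%.

90%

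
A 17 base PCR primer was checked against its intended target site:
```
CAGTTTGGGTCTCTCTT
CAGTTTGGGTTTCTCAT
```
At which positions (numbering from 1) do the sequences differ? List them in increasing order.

Differences at position 11 (C→T), position 16 (T→A).

11, 16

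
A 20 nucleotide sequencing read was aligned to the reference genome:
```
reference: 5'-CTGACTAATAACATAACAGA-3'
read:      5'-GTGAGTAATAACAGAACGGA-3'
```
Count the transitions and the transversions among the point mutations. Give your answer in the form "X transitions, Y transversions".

Mismatches (1-based):
position 1: C→G (pyrimidine→purine, transversion)
position 5: C→G (pyrimidine→purine, transversion)
position 14: T→G (pyrimidine→purine, transversion)
position 18: A→G (purine→purine, transition)

1 transition, 3 transversions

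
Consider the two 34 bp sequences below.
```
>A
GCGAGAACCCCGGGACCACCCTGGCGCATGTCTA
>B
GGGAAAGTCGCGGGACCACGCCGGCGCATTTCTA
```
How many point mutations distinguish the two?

Comparing position by position, 8 bases differ: 2 (C/G), 5 (G/A), 7 (A/G), 8 (C/T), 10 (C/G), 20 (C/G), 22 (T/C), 30 (G/T).

8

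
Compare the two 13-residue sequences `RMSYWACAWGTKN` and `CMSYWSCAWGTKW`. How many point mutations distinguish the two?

3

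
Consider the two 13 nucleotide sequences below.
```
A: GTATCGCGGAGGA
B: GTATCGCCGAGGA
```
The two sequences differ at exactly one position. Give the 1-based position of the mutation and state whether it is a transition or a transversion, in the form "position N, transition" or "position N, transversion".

position 8, transversion

Position 8 changes G→C. G is a purine and C is a pyrimidine, so this is a transversion.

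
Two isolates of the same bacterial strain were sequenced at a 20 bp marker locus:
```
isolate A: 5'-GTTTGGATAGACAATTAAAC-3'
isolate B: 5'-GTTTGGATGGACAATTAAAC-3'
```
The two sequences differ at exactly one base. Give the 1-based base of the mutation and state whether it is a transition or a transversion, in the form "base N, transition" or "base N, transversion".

base 9, transition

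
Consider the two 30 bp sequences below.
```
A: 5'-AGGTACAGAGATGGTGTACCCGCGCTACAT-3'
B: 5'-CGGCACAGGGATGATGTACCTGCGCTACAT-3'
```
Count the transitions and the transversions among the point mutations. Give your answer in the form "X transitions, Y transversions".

Transitions (purine↔purine or pyrimidine↔pyrimidine): 4 T→C, 9 A→G, 14 G→A, 21 C→T.
Transversions (purine↔pyrimidine): 1 A→C.

4 transitions, 1 transversion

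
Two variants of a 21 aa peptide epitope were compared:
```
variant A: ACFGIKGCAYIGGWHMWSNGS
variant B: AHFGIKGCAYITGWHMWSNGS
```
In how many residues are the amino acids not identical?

2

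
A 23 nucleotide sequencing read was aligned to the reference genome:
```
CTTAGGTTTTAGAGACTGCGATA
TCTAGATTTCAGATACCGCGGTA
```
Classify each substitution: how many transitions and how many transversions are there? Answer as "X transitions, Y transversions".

6 transitions, 1 transversion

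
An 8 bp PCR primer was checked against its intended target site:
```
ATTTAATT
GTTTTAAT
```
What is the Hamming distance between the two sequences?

Comparing position by position, 3 positions differ: 1 (A/G), 5 (A/T), 7 (T/A).

3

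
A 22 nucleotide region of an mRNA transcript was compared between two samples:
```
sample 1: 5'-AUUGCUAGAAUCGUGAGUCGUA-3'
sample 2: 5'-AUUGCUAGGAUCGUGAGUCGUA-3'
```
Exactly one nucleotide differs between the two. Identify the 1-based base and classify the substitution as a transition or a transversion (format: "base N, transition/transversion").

base 9, transition

Base 9 changes A→G. A is a purine and G is a purine, so this is a transition.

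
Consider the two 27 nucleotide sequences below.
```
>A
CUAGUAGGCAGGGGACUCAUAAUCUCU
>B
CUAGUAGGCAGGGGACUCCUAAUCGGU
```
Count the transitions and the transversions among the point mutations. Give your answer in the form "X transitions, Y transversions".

0 transitions, 3 transversions

Mismatches (1-based):
position 19: A→C (purine→pyrimidine, transversion)
position 25: U→G (pyrimidine→purine, transversion)
position 26: C→G (pyrimidine→purine, transversion)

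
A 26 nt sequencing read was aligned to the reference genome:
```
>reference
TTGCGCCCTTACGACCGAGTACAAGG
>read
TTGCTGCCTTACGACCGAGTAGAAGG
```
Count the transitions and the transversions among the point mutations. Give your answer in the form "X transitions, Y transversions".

0 transitions, 3 transversions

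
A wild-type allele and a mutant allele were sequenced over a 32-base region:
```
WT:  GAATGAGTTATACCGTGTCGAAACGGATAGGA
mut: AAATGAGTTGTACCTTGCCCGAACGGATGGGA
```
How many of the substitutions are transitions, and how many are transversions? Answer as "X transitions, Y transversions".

5 transitions, 2 transversions

Mismatches (1-based):
site 1: G→A (purine→purine, transition)
site 10: A→G (purine→purine, transition)
site 15: G→T (purine→pyrimidine, transversion)
site 18: T→C (pyrimidine→pyrimidine, transition)
site 20: G→C (purine→pyrimidine, transversion)
site 21: A→G (purine→purine, transition)
site 29: A→G (purine→purine, transition)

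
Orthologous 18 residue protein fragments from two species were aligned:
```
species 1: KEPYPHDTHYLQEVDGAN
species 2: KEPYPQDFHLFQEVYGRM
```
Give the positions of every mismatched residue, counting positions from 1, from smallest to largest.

Differences at position 6 (H→Q), position 8 (T→F), position 10 (Y→L), position 11 (L→F), position 15 (D→Y), position 17 (A→R), position 18 (N→M).

6, 8, 10, 11, 15, 17, 18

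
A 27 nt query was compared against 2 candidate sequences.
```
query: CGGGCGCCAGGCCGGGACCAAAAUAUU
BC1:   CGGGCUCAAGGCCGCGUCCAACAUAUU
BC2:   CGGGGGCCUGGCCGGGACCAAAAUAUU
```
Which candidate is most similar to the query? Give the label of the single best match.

Hamming distances to query — BC1: 5; BC2: 2.
Smallest is BC2 with 2 mismatches.

BC2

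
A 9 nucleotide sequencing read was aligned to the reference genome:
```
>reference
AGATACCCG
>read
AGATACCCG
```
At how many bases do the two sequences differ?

The two sequences are identical at every position.

0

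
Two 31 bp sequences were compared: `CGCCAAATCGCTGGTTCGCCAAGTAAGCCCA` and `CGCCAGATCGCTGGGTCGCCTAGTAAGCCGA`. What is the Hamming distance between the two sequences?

Mismatches (1-based): base 6: A→G; base 15: T→G; base 21: A→T; base 30: C→G.

4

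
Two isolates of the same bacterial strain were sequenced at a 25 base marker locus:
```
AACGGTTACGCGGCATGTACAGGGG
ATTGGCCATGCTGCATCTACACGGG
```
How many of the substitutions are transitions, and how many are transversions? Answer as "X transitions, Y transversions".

4 transitions, 4 transversions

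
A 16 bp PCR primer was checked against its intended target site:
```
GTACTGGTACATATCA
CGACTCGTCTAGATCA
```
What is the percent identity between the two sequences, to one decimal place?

62.5%

Mismatches at positions 1, 2, 6, 9, 10, 12 (1-based): 6 of 16.
Identical positions: 10/16 = 62.5% → 62.5%.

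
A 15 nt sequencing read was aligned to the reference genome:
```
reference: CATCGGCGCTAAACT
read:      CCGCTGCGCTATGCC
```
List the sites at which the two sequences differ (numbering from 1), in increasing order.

2, 3, 5, 12, 13, 15

Differences at site 2 (A→C), site 3 (T→G), site 5 (G→T), site 12 (A→T), site 13 (A→G), site 15 (T→C).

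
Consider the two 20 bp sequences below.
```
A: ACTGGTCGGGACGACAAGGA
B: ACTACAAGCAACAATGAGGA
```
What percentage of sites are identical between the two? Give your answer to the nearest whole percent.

55%

9 positions differ (4, 5, 6, 7, 9, 10, 13, 15, 16), so 11 of 20 match: 11/20 = 55%.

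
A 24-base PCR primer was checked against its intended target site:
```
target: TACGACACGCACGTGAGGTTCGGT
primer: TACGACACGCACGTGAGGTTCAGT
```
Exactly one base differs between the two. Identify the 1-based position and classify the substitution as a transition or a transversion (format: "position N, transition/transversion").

The sequences differ only at position 22: G→A (purine→purine), a transition.

position 22, transition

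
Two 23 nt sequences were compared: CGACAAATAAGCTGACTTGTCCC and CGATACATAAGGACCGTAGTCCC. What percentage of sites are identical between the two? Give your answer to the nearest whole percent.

65%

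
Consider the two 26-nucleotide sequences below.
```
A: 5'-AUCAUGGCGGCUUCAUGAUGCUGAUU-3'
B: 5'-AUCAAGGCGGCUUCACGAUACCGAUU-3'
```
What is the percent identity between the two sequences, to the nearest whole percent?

4 positions differ (5, 16, 20, 22), so 22 of 26 match: 22/26 = 84.62%.

85%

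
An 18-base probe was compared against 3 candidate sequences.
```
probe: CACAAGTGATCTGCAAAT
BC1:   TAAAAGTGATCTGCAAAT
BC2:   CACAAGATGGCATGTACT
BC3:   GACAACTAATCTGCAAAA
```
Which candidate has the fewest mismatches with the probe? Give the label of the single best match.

BC1

Hamming distances to probe — BC1: 2; BC2: 9; BC3: 4.
Smallest is BC1 with 2 mismatches.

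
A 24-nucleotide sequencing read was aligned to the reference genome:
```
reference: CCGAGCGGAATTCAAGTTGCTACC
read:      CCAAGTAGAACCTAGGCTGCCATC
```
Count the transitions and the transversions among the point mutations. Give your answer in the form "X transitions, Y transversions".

10 transitions, 0 transversions

Transitions (purine↔purine or pyrimidine↔pyrimidine): 3 G→A, 6 C→T, 7 G→A, 11 T→C, 12 T→C, 13 C→T, 15 A→G, 17 T→C, 21 T→C, 23 C→T.
Transversions (purine↔pyrimidine): none.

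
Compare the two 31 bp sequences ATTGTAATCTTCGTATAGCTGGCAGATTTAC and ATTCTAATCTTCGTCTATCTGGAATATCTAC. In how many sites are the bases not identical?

6

Comparing position by position, 6 sites differ: 4 (G/C), 15 (A/C), 18 (G/T), 23 (C/A), 25 (G/T), 28 (T/C).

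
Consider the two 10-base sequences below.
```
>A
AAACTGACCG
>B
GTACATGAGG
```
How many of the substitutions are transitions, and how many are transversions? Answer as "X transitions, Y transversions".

Transitions (purine↔purine or pyrimidine↔pyrimidine): 1 A→G, 7 A→G.
Transversions (purine↔pyrimidine): 2 A→T, 5 T→A, 6 G→T, 8 C→A, 9 C→G.

2 transitions, 5 transversions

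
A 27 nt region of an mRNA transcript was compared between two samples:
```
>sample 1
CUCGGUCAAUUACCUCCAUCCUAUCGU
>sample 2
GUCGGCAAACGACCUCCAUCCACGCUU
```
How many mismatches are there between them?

The sequences differ at positions 1, 6, 7, 10, 11, 22, 23, 24, 26 (1-based) — 9 in total.

9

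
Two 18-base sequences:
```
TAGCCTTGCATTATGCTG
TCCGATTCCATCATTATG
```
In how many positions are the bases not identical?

Comparing position by position, 8 positions differ: 2 (A/C), 3 (G/C), 4 (C/G), 5 (C/A), 8 (G/C), 12 (T/C), 15 (G/T), 16 (C/A).

8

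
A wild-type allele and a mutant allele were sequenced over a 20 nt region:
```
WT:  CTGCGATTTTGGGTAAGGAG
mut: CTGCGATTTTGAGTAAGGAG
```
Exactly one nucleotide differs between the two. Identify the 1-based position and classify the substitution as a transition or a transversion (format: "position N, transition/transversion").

position 12, transition

Position 12 changes G→A. G is a purine and A is a purine, so this is a transition.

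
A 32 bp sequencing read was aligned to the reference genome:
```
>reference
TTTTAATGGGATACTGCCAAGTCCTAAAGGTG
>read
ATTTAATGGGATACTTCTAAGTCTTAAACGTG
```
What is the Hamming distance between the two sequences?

5

Mismatches (1-based): position 1: T→A; position 16: G→T; position 18: C→T; position 24: C→T; position 29: G→C.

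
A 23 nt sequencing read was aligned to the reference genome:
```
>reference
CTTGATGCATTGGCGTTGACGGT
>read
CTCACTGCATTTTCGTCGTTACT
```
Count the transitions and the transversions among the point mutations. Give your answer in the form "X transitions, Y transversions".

Transitions (purine↔purine or pyrimidine↔pyrimidine): 3 T→C, 4 G→A, 17 T→C, 20 C→T, 21 G→A.
Transversions (purine↔pyrimidine): 5 A→C, 12 G→T, 13 G→T, 19 A→T, 22 G→C.

5 transitions, 5 transversions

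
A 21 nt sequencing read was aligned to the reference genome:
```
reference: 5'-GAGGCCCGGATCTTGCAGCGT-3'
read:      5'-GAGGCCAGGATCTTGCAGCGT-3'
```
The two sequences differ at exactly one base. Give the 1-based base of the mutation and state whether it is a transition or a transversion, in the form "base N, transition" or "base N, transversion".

The sequences differ only at base 7: C→A (pyrimidine→purine), a transversion.

base 7, transversion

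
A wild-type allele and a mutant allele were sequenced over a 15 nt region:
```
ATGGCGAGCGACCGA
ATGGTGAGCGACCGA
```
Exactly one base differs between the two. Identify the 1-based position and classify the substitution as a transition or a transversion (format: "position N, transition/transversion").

The sequences differ only at position 5: C→T (pyrimidine→pyrimidine), a transition.

position 5, transition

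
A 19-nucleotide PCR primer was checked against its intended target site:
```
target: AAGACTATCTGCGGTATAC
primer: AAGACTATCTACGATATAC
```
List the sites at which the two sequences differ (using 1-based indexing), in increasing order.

11, 14

Scanning 1-based: 11: G/A; 14: G/A.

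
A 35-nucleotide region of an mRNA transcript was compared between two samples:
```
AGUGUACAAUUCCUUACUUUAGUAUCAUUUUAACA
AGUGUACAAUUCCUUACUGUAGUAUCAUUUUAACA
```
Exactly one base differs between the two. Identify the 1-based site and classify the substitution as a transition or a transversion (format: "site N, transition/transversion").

site 19, transversion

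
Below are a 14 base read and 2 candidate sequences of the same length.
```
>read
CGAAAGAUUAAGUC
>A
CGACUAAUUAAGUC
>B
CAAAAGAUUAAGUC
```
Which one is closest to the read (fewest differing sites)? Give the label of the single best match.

B

Hamming distances to read — A: 3; B: 1.
Smallest is B with 1 mismatch.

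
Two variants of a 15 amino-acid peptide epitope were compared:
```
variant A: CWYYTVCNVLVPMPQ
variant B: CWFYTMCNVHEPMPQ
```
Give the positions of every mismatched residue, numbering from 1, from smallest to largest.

Differences at position 3 (Y→F), position 6 (V→M), position 10 (L→H), position 11 (V→E).

3, 6, 10, 11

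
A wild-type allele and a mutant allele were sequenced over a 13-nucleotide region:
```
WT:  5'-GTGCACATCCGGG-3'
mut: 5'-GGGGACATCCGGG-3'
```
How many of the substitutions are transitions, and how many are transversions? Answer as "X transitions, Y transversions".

0 transitions, 2 transversions

Mismatches (1-based):
site 2: T→G (pyrimidine→purine, transversion)
site 4: C→G (pyrimidine→purine, transversion)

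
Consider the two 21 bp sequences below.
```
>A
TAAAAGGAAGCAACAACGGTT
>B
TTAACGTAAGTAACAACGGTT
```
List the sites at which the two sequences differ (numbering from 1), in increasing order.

2, 5, 7, 11

Differences at site 2 (A→T), site 5 (A→C), site 7 (G→T), site 11 (C→T).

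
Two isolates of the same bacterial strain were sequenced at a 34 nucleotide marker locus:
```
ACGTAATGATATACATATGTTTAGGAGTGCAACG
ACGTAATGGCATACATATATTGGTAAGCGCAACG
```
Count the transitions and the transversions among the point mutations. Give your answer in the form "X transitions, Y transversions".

Transitions (purine↔purine or pyrimidine↔pyrimidine): 9 A→G, 10 T→C, 19 G→A, 23 A→G, 25 G→A, 28 T→C.
Transversions (purine↔pyrimidine): 22 T→G, 24 G→T.

6 transitions, 2 transversions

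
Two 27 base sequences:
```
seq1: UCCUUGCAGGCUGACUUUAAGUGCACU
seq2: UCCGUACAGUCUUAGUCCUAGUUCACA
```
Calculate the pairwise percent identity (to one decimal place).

Mismatches at positions 4, 6, 10, 13, 15, 17, 18, 19, 23, 27 (1-based): 10 of 27.
Identical positions: 17/27 = 62.96% → 63.0%.

63.0%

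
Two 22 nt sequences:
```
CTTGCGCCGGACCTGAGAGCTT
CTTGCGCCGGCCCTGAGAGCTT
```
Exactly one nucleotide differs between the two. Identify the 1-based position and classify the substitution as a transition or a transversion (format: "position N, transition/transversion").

position 11, transversion

Position 11 changes A→C. A is a purine and C is a pyrimidine, so this is a transversion.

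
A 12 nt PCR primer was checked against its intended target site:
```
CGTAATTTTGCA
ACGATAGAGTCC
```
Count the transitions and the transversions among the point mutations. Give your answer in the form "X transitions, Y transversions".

Transitions (purine↔purine or pyrimidine↔pyrimidine): none.
Transversions (purine↔pyrimidine): 1 C→A, 2 G→C, 3 T→G, 5 A→T, 6 T→A, 7 T→G, 8 T→A, 9 T→G, 10 G→T, 12 A→C.

0 transitions, 10 transversions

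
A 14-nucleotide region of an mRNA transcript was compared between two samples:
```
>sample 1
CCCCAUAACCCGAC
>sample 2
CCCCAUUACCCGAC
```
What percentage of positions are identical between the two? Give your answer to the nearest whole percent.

93%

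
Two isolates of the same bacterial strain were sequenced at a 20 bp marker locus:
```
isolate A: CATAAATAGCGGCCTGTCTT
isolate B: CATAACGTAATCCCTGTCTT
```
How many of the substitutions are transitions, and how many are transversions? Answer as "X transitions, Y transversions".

Transitions (purine↔purine or pyrimidine↔pyrimidine): 9 G→A.
Transversions (purine↔pyrimidine): 6 A→C, 7 T→G, 8 A→T, 10 C→A, 11 G→T, 12 G→C.

1 transition, 6 transversions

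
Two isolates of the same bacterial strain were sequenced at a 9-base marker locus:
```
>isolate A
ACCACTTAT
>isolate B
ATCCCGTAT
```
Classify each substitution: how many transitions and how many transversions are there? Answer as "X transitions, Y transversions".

Mismatches (1-based):
position 2: C→T (pyrimidine→pyrimidine, transition)
position 4: A→C (purine→pyrimidine, transversion)
position 6: T→G (pyrimidine→purine, transversion)

1 transition, 2 transversions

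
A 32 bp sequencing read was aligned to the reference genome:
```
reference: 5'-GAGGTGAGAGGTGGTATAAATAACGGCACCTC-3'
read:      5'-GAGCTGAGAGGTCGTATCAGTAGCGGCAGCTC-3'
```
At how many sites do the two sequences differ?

Mismatches (1-based): site 4: G→C; site 13: G→C; site 18: A→C; site 20: A→G; site 23: A→G; site 29: C→G.

6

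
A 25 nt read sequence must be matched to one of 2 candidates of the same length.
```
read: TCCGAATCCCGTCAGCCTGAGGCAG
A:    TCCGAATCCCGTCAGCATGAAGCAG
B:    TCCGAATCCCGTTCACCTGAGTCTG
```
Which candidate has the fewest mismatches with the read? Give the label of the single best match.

A

A differs at 2 positions; B differs at 5 positions. The closest is A.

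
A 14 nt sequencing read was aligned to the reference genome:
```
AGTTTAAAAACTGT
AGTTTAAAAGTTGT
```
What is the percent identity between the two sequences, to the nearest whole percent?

Mismatches at positions 10, 11 (1-based): 2 of 14.
Identical positions: 12/14 = 85.71% → 86%.

86%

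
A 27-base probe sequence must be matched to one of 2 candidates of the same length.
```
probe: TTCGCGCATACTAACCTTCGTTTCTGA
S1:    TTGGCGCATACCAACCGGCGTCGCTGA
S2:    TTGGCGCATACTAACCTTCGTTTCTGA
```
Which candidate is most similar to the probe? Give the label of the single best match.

Hamming distances to probe — S1: 6; S2: 1.
Smallest is S2 with 1 mismatch.

S2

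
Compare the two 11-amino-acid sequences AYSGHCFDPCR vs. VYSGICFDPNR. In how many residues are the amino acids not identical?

3

The sequences differ at residues 1, 5, 10 (1-based) — 3 in total.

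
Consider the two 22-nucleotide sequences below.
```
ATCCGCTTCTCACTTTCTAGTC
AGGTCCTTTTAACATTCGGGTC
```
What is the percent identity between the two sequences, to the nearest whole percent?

59%

9 positions differ (2, 3, 4, 5, 9, 11, 14, 18, 19), so 13 of 22 match: 13/22 = 59.09%.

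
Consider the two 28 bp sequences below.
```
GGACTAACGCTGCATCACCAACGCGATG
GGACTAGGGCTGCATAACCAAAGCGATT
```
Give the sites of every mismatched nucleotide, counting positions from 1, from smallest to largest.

Scanning 1-based: 7: A/G; 8: C/G; 16: C/A; 22: C/A; 28: G/T.

7, 8, 16, 22, 28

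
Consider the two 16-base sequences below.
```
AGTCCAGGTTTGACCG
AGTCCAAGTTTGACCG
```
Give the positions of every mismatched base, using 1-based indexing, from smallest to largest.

Scanning 1-based: 7: G/A.

7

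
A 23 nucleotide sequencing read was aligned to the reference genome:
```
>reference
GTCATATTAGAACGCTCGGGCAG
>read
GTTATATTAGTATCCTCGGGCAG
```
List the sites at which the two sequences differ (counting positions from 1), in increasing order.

3, 11, 13, 14

Scanning 1-based: 3: C/T; 11: A/T; 13: C/T; 14: G/C.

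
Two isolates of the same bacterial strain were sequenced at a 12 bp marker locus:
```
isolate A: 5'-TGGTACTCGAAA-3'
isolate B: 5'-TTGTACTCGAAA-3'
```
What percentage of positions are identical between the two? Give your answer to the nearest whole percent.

92%

1 position differs (2), so 11 of 12 match: 11/12 = 91.67%.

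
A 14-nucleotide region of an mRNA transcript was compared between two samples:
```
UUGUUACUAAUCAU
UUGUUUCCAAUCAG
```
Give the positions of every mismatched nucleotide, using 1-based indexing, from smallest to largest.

6, 8, 14

Scanning 1-based: 6: A/U; 8: U/C; 14: U/G.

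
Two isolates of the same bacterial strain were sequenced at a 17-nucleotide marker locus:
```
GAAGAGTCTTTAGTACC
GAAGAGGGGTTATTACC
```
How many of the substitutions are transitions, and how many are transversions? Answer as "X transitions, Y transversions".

Mismatches (1-based):
site 7: T→G (pyrimidine→purine, transversion)
site 8: C→G (pyrimidine→purine, transversion)
site 9: T→G (pyrimidine→purine, transversion)
site 13: G→T (purine→pyrimidine, transversion)

0 transitions, 4 transversions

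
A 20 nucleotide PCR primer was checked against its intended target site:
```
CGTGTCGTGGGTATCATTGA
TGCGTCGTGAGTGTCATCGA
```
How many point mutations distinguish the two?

5

The sequences differ at bases 1, 3, 10, 13, 18 (1-based) — 5 in total.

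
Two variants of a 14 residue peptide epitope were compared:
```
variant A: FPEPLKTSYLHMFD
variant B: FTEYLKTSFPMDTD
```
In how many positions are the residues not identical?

7

Mismatches (1-based): position 2: P→T; position 4: P→Y; position 9: Y→F; position 10: L→P; position 11: H→M; position 12: M→D; position 13: F→T.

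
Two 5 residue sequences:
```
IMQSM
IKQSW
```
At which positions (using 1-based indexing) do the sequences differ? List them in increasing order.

2, 5

Scanning 1-based: 2: M/K; 5: M/W.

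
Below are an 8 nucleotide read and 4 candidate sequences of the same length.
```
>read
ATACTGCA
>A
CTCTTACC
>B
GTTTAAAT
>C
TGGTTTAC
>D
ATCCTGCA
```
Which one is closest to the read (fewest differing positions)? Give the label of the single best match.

A differs at 5 positions; B differs at 7 positions; C differs at 7 positions; D differs at 1 position. The closest is D.

D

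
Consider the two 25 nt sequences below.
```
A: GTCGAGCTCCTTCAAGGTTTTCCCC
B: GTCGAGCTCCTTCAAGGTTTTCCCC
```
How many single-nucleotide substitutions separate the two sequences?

0

No positions differ; the sequences are identical.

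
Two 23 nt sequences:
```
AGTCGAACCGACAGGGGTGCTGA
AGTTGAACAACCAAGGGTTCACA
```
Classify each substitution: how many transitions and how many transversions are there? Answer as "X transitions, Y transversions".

Mismatches (1-based):
base 4: C→T (pyrimidine→pyrimidine, transition)
base 9: C→A (pyrimidine→purine, transversion)
base 10: G→A (purine→purine, transition)
base 11: A→C (purine→pyrimidine, transversion)
base 14: G→A (purine→purine, transition)
base 19: G→T (purine→pyrimidine, transversion)
base 21: T→A (pyrimidine→purine, transversion)
base 22: G→C (purine→pyrimidine, transversion)

3 transitions, 5 transversions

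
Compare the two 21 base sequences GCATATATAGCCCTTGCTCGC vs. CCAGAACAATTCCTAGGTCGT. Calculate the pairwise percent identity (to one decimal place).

52.4%

10 positions differ (1, 4, 6, 7, 8, 10, 11, 15, 17, 21), so 11 of 21 match: 11/21 = 52.38%.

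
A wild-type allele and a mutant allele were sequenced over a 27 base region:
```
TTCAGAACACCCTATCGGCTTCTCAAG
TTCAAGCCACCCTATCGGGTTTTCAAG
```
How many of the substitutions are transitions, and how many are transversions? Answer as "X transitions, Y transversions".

3 transitions, 2 transversions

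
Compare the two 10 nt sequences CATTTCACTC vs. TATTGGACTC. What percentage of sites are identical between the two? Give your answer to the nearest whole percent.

70%

3 positions differ (1, 5, 6), so 7 of 10 match: 7/10 = 70%.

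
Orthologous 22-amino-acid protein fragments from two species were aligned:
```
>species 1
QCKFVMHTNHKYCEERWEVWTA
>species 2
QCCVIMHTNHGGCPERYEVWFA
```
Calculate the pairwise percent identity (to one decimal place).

63.6%

Mismatches at positions 3, 4, 5, 11, 12, 14, 17, 21 (1-based): 8 of 22.
Identical positions: 14/22 = 63.64% → 63.6%.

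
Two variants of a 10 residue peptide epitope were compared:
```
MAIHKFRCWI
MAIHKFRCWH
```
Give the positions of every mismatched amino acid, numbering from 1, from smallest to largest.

Differences at position 10 (I→H).

10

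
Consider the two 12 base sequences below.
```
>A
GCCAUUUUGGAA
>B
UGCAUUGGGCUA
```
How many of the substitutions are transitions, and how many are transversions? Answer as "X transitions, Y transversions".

0 transitions, 6 transversions

Transitions (purine↔purine or pyrimidine↔pyrimidine): none.
Transversions (purine↔pyrimidine): 1 G→U, 2 C→G, 7 U→G, 8 U→G, 10 G→C, 11 A→U.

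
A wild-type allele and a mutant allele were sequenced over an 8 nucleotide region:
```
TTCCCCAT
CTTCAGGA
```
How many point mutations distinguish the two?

The sequences differ at bases 1, 3, 5, 6, 7, 8 (1-based) — 6 in total.

6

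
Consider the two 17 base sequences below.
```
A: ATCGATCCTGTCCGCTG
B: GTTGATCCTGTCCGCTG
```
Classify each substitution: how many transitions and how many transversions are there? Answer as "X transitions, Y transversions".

2 transitions, 0 transversions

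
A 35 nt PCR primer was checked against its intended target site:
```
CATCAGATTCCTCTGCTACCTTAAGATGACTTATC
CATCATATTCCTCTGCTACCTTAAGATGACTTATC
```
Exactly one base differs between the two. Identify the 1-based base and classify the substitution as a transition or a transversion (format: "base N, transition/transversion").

base 6, transversion

Base 6 changes G→T. G is a purine and T is a pyrimidine, so this is a transversion.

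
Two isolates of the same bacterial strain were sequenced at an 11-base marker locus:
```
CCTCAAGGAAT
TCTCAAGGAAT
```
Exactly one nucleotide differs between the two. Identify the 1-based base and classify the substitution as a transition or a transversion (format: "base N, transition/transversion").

base 1, transition

Base 1 changes C→T. C is a pyrimidine and T is a pyrimidine, so this is a transition.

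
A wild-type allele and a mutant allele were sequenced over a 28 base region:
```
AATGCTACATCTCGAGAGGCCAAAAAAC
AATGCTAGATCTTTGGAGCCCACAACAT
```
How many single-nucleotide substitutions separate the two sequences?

8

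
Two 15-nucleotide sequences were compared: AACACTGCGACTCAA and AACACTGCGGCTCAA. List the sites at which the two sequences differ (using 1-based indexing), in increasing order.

10

Differences at site 10 (A→G).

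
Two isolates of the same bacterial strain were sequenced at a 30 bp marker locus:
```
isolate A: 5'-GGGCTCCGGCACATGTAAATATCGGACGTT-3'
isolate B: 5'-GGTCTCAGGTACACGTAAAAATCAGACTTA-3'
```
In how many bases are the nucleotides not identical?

The sequences differ at bases 3, 7, 10, 14, 20, 24, 28, 30 (1-based) — 8 in total.

8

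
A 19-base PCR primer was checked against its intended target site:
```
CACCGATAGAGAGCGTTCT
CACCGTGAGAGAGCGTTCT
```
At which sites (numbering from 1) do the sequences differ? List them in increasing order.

6, 7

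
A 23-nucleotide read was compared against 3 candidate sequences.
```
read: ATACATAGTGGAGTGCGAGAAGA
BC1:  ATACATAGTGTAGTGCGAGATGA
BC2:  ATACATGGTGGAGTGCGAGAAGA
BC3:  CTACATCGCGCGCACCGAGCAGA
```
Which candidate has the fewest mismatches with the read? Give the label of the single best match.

Hamming distances to read — BC1: 2; BC2: 1; BC3: 9.
Smallest is BC2 with 1 mismatch.

BC2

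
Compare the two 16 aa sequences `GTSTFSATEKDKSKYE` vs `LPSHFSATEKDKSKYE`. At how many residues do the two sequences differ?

3

Comparing position by position, 3 residues differ: 1 (G/L), 2 (T/P), 4 (T/H).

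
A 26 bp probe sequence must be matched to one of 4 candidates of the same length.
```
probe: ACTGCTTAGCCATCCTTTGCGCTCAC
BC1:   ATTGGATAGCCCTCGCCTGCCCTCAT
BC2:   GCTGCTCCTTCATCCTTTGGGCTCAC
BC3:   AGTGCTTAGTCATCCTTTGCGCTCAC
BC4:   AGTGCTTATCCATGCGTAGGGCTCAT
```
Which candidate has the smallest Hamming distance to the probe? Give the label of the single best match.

BC1 differs at 9 positions; BC2 differs at 6 positions; BC3 differs at 2 positions; BC4 differs at 7 positions. The closest is BC3.

BC3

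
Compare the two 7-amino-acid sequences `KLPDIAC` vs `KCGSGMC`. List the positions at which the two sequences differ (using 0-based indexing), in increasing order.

1, 2, 3, 4, 5

Scanning 0-based: 1: L/C; 2: P/G; 3: D/S; 4: I/G; 5: A/M.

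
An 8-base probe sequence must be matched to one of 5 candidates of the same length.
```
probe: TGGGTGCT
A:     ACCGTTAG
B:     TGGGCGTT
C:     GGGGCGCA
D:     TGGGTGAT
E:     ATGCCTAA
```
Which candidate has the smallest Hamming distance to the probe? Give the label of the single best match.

D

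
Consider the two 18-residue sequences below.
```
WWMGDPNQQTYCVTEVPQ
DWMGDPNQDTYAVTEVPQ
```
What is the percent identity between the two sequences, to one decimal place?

3 positions differ (1, 9, 12), so 15 of 18 match: 15/18 = 83.33%.

83.3%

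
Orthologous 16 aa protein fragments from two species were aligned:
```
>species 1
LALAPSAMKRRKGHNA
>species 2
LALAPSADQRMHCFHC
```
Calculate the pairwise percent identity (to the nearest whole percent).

8 positions differ (8, 9, 11, 12, 13, 14, 15, 16), so 8 of 16 match: 8/16 = 50%.

50%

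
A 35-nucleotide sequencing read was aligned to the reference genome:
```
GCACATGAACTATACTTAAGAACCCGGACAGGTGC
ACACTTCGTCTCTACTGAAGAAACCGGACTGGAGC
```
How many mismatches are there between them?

Comparing position by position, 10 sites differ: 1 (G/A), 5 (A/T), 7 (G/C), 8 (A/G), 9 (A/T), 12 (A/C), 17 (T/G), 23 (C/A), 30 (A/T), 33 (T/A).

10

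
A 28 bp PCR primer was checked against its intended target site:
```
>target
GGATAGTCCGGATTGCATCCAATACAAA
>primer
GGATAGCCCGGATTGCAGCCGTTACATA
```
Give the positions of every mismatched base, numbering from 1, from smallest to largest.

7, 18, 21, 22, 27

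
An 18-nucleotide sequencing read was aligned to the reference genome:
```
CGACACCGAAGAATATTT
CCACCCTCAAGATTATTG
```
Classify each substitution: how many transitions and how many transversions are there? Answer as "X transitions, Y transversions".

Mismatches (1-based):
base 2: G→C (purine→pyrimidine, transversion)
base 5: A→C (purine→pyrimidine, transversion)
base 7: C→T (pyrimidine→pyrimidine, transition)
base 8: G→C (purine→pyrimidine, transversion)
base 13: A→T (purine→pyrimidine, transversion)
base 18: T→G (pyrimidine→purine, transversion)

1 transition, 5 transversions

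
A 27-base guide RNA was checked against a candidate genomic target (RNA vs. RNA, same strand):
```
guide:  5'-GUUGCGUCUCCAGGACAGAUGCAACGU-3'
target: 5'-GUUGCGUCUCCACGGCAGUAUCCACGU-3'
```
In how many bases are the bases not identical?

Comparing position by position, 6 bases differ: 13 (G/C), 15 (A/G), 19 (A/U), 20 (U/A), 21 (G/U), 23 (A/C).

6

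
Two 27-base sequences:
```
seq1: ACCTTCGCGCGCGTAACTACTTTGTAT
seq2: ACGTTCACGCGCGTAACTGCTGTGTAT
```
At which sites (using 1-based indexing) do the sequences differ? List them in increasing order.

Differences at site 3 (C→G), site 7 (G→A), site 19 (A→G), site 22 (T→G).

3, 7, 19, 22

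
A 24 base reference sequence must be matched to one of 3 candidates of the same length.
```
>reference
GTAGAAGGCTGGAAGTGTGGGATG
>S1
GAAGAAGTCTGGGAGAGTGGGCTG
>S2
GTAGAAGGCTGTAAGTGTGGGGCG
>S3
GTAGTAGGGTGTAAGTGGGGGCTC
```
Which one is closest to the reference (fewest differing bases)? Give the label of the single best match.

S2

S1 differs at 5 bases; S2 differs at 3 bases; S3 differs at 6 bases. The closest is S2.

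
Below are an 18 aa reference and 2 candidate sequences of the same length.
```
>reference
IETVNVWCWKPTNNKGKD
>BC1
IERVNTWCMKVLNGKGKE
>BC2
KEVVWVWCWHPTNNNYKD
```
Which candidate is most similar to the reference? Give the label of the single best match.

Hamming distances to reference — BC1: 7; BC2: 6.
Smallest is BC2 with 6 mismatches.

BC2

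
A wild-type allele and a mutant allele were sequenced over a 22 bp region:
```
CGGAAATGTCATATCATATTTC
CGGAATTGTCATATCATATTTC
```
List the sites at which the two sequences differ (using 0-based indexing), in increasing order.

Differences at site 5 (A→T).

5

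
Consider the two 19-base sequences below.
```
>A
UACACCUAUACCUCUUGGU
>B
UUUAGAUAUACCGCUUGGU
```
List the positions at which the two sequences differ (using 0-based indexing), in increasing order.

1, 2, 4, 5, 12

Scanning 0-based: 1: A/U; 2: C/U; 4: C/G; 5: C/A; 12: U/G.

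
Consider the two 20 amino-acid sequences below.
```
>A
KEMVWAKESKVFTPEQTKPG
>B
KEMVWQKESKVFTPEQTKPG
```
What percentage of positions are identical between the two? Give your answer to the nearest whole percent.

Mismatch at position 6 (1-based): 1 of 20.
Identical positions: 19/20 = 95% → 95%.

95%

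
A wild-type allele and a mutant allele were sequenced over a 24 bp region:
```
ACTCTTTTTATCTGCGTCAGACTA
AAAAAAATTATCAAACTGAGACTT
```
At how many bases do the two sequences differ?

12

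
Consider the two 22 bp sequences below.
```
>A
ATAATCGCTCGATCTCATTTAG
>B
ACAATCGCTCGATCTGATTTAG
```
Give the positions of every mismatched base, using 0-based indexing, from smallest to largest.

Differences at position 1 (T→C), position 15 (C→G).

1, 15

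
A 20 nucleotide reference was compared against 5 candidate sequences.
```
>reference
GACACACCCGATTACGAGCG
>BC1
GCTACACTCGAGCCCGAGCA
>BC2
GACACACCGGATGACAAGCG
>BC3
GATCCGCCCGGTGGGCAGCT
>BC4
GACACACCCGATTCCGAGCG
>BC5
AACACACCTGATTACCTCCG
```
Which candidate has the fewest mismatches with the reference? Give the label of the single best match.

BC1 differs at 7 sites; BC2 differs at 3 sites; BC3 differs at 9 sites; BC4 differs at 1 site; BC5 differs at 5 sites. The closest is BC4.

BC4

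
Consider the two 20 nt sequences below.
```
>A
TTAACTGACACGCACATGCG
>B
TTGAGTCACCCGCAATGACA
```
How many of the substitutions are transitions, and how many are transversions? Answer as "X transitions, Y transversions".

3 transitions, 6 transversions

Mismatches (1-based):
position 3: A→G (purine→purine, transition)
position 5: C→G (pyrimidine→purine, transversion)
position 7: G→C (purine→pyrimidine, transversion)
position 10: A→C (purine→pyrimidine, transversion)
position 15: C→A (pyrimidine→purine, transversion)
position 16: A→T (purine→pyrimidine, transversion)
position 17: T→G (pyrimidine→purine, transversion)
position 18: G→A (purine→purine, transition)
position 20: G→A (purine→purine, transition)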